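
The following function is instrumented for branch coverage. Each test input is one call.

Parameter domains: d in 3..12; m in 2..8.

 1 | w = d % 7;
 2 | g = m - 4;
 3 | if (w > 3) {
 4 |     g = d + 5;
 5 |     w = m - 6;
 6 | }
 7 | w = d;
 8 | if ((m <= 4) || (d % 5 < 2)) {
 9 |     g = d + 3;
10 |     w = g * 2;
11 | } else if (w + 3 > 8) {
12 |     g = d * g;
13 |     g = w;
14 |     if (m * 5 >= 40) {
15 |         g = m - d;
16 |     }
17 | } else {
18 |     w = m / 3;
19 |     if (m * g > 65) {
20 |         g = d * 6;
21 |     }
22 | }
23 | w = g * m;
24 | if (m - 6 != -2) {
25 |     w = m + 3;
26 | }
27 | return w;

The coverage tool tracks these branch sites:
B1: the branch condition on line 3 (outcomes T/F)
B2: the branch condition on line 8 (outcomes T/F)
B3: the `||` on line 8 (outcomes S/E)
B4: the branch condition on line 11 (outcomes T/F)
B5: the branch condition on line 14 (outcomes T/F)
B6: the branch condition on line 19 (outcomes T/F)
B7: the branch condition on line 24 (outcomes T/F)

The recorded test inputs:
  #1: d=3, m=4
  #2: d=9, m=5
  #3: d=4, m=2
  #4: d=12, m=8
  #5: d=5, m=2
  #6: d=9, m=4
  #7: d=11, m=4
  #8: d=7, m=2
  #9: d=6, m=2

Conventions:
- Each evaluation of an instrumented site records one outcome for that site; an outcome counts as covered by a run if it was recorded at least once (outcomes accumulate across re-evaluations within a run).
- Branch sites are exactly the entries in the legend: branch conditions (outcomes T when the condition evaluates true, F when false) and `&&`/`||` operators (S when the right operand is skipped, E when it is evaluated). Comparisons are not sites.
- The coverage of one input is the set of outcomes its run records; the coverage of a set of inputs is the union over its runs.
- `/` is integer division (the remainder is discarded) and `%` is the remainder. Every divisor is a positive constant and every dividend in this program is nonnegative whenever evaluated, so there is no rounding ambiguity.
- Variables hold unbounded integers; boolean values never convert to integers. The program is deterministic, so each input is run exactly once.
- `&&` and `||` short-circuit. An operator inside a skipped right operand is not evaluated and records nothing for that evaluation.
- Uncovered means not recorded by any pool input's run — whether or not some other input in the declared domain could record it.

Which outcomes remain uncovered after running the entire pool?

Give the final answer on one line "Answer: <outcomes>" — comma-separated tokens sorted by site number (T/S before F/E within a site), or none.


run #1 (d=3, m=4) runs B1->F, B3->S, B2->T, B7->F; records B1=F, B2=T, B3=S, B7=F
run #2 (d=9, m=5) runs B1->F, B3->E, B2->F, B4->T, B5->F, B7->T; records B1=F, B2=F, B3=E, B4=T, B5=F, B7=T
run #3 (d=4, m=2) runs B1->T, B3->S, B2->T, B7->T; records B1=T, B2=T, B3=S, B7=T
run #4 (d=12, m=8) runs B1->T, B3->E, B2->F, B4->T, B5->T, B7->T; records B1=T, B2=F, B3=E, B4=T, B5=T, B7=T
run #5 (d=5, m=2) runs B1->T, B3->S, B2->T, B7->T; records B1=T, B2=T, B3=S, B7=T
run #6 (d=9, m=4) runs B1->F, B3->S, B2->T, B7->F; records B1=F, B2=T, B3=S, B7=F
run #7 (d=11, m=4) runs B1->T, B3->S, B2->T, B7->F; records B1=T, B2=T, B3=S, B7=F
run #8 (d=7, m=2) runs B1->F, B3->S, B2->T, B7->T; records B1=F, B2=T, B3=S, B7=T
run #9 (d=6, m=2) runs B1->T, B3->S, B2->T, B7->T; records B1=T, B2=T, B3=S, B7=T
union over the pool: B1=T, B1=F, B2=T, B2=F, B3=S, B3=E, B4=T, B5=T, B5=F, B7=T, B7=F
uncovered (3 of 14): B4=F, B6=T, B6=F
Answer: B4=F, B6=T, B6=F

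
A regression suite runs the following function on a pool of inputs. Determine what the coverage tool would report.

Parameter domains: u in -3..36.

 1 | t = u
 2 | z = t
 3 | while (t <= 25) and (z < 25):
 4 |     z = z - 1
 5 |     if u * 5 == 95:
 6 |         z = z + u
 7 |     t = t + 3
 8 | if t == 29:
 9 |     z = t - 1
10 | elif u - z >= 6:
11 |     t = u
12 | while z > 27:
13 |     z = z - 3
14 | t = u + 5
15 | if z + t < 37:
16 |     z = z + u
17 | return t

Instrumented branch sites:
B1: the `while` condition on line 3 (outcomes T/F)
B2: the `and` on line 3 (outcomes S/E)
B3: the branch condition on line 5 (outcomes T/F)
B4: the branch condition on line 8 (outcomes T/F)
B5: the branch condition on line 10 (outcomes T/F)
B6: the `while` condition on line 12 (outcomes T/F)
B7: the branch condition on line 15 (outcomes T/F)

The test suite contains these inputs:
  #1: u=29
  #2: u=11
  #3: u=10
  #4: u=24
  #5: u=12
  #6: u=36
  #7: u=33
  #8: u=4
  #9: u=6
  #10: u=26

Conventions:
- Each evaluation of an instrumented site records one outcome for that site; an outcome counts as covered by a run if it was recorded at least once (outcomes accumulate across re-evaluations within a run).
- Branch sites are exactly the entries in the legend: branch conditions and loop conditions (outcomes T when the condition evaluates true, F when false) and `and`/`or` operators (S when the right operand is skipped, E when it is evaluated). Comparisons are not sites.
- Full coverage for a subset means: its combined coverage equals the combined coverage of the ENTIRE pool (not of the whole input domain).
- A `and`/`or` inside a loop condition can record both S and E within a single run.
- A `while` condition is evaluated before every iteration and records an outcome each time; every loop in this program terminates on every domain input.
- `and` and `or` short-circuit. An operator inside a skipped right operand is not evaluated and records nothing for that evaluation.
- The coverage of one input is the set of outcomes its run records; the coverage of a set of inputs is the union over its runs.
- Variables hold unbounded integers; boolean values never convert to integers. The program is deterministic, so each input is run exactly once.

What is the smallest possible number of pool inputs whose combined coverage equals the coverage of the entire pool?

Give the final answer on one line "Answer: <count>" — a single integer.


input #1, u=29: events B2->S, B1->F, B4->T, B6->T, B6->F, B7->F; outcomes B1=F, B2=S, B4=T, B6=T, B6=F, B7=F
input #2, u=11: events B2->E, B1->T, B3->F, B2->E, B1->T, B3->F, B2->E, B1->T, B3->F, B2->E, B1->T, B3->F, B2->E, B1->T, ...; outcomes B1=T, B1=F, B2=S, B2=E, B3=F, B4=F, B5=F, B6=F, B7=T
input #3, u=10: events B2->E, B1->T, B3->F, B2->E, B1->T, B3->F, B2->E, B1->T, B3->F, B2->E, B1->T, B3->F, B2->E, B1->T, ...; outcomes B1=T, B1=F, B2=S, B2=E, B3=F, B4=F, B5=T, B6=F, B7=T
input #4, u=24: events B2->E, B1->T, B3->F, B2->S, B1->F, B4->F, B5->F, B6->F, B7->F; outcomes B1=T, B1=F, B2=S, B2=E, B3=F, B4=F, B5=F, B6=F, B7=F
input #5, u=12: events B2->E, B1->T, B3->F, B2->E, B1->T, B3->F, B2->E, B1->T, B3->F, B2->E, B1->T, B3->F, B2->E, B1->T, ...; outcomes B1=T, B1=F, B2=S, B2=E, B3=F, B4=F, B5=F, B6=F, B7=T
input #6, u=36: events B2->S, B1->F, B4->F, B5->F, B6->T, B6->T, B6->T, B6->F, B7->F; outcomes B1=F, B2=S, B4=F, B5=F, B6=T, B6=F, B7=F
input #7, u=33: events B2->S, B1->F, B4->F, B5->F, B6->T, B6->T, B6->F, B7->F; outcomes B1=F, B2=S, B4=F, B5=F, B6=T, B6=F, B7=F
input #8, u=4: events B2->E, B1->T, B3->F, B2->E, B1->T, B3->F, B2->E, B1->T, B3->F, B2->E, B1->T, B3->F, B2->E, B1->T, ...; outcomes B1=T, B1=F, B2=S, B2=E, B3=F, B4=F, B5=T, B6=F, B7=T
input #9, u=6: events B2->E, B1->T, B3->F, B2->E, B1->T, B3->F, B2->E, B1->T, B3->F, B2->E, B1->T, B3->F, B2->E, B1->T, ...; outcomes B1=T, B1=F, B2=S, B2=E, B3=F, B4=F, B5=T, B6=F, B7=T
input #10, u=26: events B2->S, B1->F, B4->F, B5->F, B6->F, B7->F; outcomes B1=F, B2=S, B4=F, B5=F, B6=F, B7=F
union over all inputs: B1=T, B1=F, B2=S, B2=E, B3=F, B4=T, B4=F, B5=T, B5=F, B6=T, B6=F, B7=T, B7=F (13 outcomes)
checked all size-1 subsets: none covers 13 outcomes (max 9/13)
checked all size-2 subsets: none covers 13 outcomes (max 12/13)
inputs {1, 2, 3} (size 3) cover everything; no size-3 subset with a lexicographically smaller index list covers all 13
Answer: 3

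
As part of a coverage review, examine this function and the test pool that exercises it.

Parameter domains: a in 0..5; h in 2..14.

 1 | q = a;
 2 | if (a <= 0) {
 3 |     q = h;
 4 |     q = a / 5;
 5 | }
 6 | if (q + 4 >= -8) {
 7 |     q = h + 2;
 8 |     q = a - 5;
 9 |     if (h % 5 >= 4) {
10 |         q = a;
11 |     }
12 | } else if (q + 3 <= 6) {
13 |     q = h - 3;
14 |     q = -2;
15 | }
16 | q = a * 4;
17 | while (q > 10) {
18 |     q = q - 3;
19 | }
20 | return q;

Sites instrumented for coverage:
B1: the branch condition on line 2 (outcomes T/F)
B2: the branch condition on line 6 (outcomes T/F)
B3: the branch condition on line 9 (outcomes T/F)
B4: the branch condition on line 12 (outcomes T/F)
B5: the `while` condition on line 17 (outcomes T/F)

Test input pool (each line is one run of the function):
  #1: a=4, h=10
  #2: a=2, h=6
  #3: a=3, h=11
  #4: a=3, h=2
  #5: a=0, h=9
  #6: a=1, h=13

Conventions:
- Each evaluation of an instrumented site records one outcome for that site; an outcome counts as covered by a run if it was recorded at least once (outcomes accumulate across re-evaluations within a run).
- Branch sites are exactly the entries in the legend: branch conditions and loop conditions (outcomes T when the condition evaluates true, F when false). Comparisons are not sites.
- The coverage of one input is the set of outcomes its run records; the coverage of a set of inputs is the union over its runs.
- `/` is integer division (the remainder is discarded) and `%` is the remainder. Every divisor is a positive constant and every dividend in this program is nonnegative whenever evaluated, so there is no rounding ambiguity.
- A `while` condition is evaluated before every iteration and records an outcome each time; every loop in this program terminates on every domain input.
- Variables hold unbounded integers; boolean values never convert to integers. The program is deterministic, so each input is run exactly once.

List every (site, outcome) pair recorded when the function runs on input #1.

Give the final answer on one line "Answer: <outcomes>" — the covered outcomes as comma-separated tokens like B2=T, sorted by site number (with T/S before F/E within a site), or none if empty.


Running input #1 (a=4, h=10), event by event:
  B1->F, B2->T, B3->F, B5->T, B5->T, B5->F
collecting distinct outcomes: B1=F, B2=T, B3=F, B5=T, B5=F
Answer: B1=F, B2=T, B3=F, B5=T, B5=F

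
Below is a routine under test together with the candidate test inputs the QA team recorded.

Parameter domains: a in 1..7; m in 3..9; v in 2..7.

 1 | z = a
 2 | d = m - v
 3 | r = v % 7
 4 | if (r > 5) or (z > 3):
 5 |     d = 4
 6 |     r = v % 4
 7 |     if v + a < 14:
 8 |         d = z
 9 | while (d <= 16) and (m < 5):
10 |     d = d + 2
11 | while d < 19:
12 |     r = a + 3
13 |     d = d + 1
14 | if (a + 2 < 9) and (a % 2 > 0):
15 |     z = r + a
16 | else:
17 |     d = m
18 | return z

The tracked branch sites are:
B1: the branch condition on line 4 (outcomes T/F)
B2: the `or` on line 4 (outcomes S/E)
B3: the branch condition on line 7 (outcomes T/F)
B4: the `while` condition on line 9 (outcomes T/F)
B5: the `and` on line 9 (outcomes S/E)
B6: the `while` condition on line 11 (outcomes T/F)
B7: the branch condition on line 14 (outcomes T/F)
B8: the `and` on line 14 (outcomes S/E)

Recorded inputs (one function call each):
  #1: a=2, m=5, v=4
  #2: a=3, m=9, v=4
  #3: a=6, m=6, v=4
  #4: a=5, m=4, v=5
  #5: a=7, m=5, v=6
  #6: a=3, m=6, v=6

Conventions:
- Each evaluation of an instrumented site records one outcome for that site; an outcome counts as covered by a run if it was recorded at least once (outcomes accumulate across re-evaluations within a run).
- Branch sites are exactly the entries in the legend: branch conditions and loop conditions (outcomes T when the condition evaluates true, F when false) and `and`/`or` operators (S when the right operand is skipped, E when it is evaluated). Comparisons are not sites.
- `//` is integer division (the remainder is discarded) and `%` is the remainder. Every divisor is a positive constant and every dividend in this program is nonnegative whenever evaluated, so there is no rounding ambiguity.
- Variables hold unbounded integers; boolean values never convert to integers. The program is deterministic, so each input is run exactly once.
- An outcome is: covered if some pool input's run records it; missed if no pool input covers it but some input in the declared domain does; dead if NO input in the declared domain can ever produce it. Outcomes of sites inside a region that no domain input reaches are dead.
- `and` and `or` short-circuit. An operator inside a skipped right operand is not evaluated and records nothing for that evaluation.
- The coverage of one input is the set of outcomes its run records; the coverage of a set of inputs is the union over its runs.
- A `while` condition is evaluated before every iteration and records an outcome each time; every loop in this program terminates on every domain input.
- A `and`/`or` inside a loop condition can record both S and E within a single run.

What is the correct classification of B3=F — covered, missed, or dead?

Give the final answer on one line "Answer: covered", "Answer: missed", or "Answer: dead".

no pool input records B3=F
but domain input (a=7, m=3, v=7) does record it -> reachable, so missed

Answer: missed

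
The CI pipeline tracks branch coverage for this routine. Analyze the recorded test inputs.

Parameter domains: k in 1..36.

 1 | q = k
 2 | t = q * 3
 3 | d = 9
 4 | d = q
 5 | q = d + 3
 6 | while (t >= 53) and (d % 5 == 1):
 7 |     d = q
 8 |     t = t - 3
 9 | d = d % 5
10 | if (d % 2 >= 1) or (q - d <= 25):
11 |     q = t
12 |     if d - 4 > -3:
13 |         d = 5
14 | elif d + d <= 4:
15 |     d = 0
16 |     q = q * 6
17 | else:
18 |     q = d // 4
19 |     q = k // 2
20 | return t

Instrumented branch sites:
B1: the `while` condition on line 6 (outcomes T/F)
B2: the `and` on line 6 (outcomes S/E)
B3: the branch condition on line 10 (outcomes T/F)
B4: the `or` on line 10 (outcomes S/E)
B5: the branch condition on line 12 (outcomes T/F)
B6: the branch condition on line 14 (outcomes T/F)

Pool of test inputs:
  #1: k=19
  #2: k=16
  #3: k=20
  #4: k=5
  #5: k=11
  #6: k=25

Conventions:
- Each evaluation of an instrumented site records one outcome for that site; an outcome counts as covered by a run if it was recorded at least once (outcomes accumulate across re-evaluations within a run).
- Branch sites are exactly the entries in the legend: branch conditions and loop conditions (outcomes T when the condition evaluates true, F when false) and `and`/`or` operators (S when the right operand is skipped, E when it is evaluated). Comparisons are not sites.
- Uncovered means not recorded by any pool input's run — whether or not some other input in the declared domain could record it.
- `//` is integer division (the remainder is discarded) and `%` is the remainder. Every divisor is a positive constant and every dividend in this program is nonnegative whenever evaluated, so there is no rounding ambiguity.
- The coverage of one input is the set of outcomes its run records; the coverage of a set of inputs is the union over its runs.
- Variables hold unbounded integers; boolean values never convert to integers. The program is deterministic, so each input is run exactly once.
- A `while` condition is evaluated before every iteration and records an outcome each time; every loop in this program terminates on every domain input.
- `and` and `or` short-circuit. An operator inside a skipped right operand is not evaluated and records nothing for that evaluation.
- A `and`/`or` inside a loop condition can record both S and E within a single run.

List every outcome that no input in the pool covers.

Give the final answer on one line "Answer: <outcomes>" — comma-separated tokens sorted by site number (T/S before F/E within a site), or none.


#1 (k=19) -> B2->E, B1->F, B4->E, B3->T, B5->T; covered: B1=F, B2=E, B3=T, B4=E, B5=T
#2 (k=16) -> B2->S, B1->F, B4->S, B3->T, B5->F; covered: B1=F, B2=S, B3=T, B4=S, B5=F
#3 (k=20) -> B2->E, B1->F, B4->E, B3->T, B5->F; covered: B1=F, B2=E, B3=T, B4=E, B5=F
#4 (k=5) -> B2->S, B1->F, B4->E, B3->T, B5->F; covered: B1=F, B2=S, B3=T, B4=E, B5=F
#5 (k=11) -> B2->S, B1->F, B4->S, B3->T, B5->F; covered: B1=F, B2=S, B3=T, B4=S, B5=F
#6 (k=25) -> B2->E, B1->F, B4->E, B3->F, B6->T; covered: B1=F, B2=E, B3=F, B4=E, B6=T
union over the pool: B1=F, B2=S, B2=E, B3=T, B3=F, B4=S, B4=E, B5=T, B5=F, B6=T
uncovered (2 of 12): B1=T, B6=F
Answer: B1=T, B6=F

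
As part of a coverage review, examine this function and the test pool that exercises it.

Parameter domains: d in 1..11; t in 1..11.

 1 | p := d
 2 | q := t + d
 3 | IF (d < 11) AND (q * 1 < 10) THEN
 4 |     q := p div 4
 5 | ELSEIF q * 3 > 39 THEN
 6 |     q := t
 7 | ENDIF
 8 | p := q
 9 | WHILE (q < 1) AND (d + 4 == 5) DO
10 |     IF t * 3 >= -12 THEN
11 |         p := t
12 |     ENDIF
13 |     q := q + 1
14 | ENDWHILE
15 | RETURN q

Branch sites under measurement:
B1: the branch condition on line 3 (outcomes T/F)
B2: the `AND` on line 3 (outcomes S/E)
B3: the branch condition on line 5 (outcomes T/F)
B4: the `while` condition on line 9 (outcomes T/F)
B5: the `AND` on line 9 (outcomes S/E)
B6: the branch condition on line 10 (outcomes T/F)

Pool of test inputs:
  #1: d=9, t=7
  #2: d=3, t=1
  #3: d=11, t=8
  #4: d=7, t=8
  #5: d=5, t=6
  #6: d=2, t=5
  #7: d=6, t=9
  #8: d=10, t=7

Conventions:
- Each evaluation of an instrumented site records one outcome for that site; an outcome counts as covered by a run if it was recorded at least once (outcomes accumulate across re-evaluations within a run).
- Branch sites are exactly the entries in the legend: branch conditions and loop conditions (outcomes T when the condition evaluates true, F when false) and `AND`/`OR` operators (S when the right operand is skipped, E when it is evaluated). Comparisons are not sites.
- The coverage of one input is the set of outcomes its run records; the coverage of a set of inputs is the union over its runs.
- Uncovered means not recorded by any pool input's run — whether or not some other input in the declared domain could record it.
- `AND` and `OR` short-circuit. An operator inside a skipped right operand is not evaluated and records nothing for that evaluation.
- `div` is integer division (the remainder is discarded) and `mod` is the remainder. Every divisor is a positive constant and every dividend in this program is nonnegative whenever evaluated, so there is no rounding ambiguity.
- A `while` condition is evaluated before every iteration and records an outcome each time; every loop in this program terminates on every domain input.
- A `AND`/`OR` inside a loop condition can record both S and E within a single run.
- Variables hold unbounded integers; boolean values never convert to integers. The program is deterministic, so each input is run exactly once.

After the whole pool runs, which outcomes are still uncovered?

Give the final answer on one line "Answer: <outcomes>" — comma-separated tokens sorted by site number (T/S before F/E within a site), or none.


input #1, d=9, t=7: events B2->E, B1->F, B3->T, B5->S, B4->F; outcomes B1=F, B2=E, B3=T, B4=F, B5=S
input #2, d=3, t=1: events B2->E, B1->T, B5->E, B4->F; outcomes B1=T, B2=E, B4=F, B5=E
input #3, d=11, t=8: events B2->S, B1->F, B3->T, B5->S, B4->F; outcomes B1=F, B2=S, B3=T, B4=F, B5=S
input #4, d=7, t=8: events B2->E, B1->F, B3->T, B5->S, B4->F; outcomes B1=F, B2=E, B3=T, B4=F, B5=S
input #5, d=5, t=6: events B2->E, B1->F, B3->F, B5->S, B4->F; outcomes B1=F, B2=E, B3=F, B4=F, B5=S
input #6, d=2, t=5: events B2->E, B1->T, B5->E, B4->F; outcomes B1=T, B2=E, B4=F, B5=E
input #7, d=6, t=9: events B2->E, B1->F, B3->T, B5->S, B4->F; outcomes B1=F, B2=E, B3=T, B4=F, B5=S
input #8, d=10, t=7: events B2->E, B1->F, B3->T, B5->S, B4->F; outcomes B1=F, B2=E, B3=T, B4=F, B5=S
union over the pool: B1=T, B1=F, B2=S, B2=E, B3=T, B3=F, B4=F, B5=S, B5=E
uncovered (3 of 12): B4=T, B6=T, B6=F
Answer: B4=T, B6=T, B6=F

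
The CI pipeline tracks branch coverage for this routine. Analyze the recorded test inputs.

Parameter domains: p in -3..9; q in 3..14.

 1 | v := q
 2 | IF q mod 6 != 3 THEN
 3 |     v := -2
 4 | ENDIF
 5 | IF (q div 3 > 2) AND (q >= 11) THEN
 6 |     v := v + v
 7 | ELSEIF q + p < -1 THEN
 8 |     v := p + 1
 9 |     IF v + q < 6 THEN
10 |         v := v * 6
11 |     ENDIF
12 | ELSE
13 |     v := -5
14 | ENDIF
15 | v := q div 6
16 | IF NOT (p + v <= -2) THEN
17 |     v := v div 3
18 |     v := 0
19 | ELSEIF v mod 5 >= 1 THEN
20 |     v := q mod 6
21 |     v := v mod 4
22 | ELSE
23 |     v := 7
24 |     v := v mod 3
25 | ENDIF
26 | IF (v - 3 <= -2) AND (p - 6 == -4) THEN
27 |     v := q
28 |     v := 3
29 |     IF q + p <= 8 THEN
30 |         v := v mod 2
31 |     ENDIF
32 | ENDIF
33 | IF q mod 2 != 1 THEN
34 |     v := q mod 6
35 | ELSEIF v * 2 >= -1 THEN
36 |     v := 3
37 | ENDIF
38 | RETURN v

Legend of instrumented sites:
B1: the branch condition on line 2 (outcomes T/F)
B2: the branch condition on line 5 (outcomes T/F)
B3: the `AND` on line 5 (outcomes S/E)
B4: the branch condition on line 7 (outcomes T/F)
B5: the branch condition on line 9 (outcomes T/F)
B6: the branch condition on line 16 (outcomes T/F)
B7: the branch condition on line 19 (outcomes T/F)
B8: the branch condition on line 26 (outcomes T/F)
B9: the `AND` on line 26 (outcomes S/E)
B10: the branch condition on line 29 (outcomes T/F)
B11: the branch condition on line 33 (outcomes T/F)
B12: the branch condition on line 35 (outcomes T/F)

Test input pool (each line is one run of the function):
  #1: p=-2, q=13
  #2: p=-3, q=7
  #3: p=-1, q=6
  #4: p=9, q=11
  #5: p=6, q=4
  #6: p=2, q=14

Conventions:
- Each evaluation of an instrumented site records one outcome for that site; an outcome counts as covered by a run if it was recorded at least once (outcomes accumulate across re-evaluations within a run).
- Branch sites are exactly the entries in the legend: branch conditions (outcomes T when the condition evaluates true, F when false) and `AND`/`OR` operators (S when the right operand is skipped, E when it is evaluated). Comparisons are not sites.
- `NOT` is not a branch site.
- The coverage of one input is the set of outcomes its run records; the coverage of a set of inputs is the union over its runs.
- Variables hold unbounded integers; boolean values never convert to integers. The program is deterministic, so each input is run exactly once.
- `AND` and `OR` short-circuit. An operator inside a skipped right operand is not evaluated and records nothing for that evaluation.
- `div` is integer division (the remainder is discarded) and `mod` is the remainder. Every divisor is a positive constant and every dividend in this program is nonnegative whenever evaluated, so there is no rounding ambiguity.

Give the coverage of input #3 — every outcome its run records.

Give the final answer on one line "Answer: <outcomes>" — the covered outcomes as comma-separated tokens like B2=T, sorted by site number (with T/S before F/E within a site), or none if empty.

Event log for input #3 (p=-1, q=6):
  B1->T, B3->S, B2->F, B4->F, B6->T, B9->E, B8->F, B11->T
distinct outcomes covered: B1=T, B2=F, B3=S, B4=F, B6=T, B8=F, B9=E, B11=T

Answer: B1=T, B2=F, B3=S, B4=F, B6=T, B8=F, B9=E, B11=T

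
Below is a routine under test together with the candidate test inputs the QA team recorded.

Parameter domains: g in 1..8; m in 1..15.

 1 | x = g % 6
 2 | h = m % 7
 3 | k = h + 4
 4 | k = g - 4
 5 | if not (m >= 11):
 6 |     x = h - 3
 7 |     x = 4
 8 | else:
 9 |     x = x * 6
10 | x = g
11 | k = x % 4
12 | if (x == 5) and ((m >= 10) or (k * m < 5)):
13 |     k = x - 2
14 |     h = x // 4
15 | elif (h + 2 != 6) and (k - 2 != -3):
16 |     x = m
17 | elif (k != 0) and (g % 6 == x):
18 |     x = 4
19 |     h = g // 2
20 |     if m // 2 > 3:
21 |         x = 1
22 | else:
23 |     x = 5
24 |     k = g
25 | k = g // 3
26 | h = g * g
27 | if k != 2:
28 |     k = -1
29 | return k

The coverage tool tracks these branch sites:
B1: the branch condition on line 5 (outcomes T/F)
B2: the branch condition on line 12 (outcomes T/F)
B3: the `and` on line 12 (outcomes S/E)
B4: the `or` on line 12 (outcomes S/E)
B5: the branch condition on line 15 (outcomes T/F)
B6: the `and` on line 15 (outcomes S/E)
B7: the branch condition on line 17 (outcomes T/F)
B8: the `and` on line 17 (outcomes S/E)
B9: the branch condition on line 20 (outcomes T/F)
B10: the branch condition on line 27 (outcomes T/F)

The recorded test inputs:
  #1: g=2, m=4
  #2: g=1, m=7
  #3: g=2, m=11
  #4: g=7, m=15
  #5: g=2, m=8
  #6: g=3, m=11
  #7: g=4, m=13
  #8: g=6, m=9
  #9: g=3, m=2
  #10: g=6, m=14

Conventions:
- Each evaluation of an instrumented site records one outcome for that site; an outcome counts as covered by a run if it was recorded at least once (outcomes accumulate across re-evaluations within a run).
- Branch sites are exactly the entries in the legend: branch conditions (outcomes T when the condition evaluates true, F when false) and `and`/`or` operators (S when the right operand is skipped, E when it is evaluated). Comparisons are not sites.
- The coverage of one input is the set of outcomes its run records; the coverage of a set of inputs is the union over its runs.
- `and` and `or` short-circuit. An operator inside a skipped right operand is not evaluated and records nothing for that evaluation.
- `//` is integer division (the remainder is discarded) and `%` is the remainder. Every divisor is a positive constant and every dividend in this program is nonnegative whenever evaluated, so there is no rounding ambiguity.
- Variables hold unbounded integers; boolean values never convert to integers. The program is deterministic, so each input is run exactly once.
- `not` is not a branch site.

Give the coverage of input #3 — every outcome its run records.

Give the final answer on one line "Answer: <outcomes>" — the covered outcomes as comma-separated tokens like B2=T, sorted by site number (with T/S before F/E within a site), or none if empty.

Event log for input #3 (g=2, m=11):
  B1->F, B3->S, B2->F, B6->S, B5->F, B8->E, B7->T, B9->T, B10->T
distinct outcomes covered: B1=F, B2=F, B3=S, B5=F, B6=S, B7=T, B8=E, B9=T, B10=T

Answer: B1=F, B2=F, B3=S, B5=F, B6=S, B7=T, B8=E, B9=T, B10=T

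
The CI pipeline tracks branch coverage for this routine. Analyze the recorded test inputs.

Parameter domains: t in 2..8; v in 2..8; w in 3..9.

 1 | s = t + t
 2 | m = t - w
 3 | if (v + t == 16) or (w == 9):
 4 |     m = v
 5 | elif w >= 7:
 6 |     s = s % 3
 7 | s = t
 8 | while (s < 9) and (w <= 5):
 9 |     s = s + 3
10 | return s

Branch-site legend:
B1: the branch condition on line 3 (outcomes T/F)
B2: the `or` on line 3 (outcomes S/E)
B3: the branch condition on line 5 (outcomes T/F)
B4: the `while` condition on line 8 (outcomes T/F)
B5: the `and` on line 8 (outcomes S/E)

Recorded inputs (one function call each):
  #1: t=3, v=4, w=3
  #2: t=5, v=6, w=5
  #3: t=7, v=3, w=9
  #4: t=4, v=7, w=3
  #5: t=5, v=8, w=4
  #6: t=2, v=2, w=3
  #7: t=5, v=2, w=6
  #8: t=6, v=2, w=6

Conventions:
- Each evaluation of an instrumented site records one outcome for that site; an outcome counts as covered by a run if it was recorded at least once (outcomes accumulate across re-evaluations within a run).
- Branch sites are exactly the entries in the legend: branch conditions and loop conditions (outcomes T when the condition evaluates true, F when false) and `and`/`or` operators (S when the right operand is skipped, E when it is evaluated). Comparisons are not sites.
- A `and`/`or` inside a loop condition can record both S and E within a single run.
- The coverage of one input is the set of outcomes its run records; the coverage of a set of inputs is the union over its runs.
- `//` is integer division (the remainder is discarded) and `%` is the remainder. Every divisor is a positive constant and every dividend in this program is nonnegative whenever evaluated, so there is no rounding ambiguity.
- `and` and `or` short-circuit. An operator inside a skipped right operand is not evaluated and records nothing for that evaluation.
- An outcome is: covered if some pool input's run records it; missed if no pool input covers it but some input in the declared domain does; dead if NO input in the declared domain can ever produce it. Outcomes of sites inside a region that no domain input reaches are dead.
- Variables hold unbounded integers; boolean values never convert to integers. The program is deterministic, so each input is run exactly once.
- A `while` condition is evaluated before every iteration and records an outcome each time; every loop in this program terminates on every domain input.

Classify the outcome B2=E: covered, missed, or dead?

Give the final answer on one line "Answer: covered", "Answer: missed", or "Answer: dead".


B2=E is recorded by pool input(s) 1, 2, 3, 4, 5, 6, 7, 8 -> covered
Answer: covered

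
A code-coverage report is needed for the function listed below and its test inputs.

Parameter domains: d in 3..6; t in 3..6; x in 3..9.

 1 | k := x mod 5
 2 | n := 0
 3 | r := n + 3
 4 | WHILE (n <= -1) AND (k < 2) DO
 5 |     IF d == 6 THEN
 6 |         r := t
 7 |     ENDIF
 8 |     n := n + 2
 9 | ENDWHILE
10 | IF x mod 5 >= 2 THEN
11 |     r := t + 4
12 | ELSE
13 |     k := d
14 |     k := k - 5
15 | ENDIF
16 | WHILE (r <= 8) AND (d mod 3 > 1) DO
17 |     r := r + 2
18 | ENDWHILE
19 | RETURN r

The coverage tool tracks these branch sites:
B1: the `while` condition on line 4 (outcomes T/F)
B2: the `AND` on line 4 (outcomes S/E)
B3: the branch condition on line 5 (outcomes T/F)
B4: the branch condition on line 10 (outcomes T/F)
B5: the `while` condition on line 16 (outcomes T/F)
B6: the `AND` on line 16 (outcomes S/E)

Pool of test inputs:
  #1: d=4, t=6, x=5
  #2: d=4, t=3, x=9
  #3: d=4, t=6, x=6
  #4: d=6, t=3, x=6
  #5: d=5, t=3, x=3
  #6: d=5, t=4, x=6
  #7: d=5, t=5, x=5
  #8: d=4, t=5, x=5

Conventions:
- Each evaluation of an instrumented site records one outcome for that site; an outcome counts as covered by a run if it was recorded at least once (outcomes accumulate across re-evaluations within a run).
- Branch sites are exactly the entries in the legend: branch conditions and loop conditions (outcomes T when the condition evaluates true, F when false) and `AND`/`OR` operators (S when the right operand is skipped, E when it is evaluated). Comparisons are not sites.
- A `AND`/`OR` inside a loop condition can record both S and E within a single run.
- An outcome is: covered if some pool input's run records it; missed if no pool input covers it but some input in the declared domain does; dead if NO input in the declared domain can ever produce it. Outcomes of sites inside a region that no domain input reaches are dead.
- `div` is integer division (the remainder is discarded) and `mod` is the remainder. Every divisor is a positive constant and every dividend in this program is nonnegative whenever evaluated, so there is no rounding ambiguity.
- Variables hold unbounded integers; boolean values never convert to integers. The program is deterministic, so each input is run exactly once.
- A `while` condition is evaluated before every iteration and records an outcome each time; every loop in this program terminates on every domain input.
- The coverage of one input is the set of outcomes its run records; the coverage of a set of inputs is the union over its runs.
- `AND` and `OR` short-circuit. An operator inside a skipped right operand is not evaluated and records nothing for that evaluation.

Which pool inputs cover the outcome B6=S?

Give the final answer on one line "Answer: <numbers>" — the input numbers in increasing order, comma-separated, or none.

input #1 (d=4, t=6, x=5): does not produce B6=S
input #2 (d=4, t=3, x=9): does not produce B6=S
input #3 (d=4, t=6, x=6): does not produce B6=S
input #4 (d=6, t=3, x=6): does not produce B6=S
input #5 (d=5, t=3, x=3): produces B6=S
input #6 (d=5, t=4, x=6): produces B6=S
input #7 (d=5, t=5, x=5): produces B6=S
input #8 (d=4, t=5, x=5): does not produce B6=S

Answer: 5, 6, 7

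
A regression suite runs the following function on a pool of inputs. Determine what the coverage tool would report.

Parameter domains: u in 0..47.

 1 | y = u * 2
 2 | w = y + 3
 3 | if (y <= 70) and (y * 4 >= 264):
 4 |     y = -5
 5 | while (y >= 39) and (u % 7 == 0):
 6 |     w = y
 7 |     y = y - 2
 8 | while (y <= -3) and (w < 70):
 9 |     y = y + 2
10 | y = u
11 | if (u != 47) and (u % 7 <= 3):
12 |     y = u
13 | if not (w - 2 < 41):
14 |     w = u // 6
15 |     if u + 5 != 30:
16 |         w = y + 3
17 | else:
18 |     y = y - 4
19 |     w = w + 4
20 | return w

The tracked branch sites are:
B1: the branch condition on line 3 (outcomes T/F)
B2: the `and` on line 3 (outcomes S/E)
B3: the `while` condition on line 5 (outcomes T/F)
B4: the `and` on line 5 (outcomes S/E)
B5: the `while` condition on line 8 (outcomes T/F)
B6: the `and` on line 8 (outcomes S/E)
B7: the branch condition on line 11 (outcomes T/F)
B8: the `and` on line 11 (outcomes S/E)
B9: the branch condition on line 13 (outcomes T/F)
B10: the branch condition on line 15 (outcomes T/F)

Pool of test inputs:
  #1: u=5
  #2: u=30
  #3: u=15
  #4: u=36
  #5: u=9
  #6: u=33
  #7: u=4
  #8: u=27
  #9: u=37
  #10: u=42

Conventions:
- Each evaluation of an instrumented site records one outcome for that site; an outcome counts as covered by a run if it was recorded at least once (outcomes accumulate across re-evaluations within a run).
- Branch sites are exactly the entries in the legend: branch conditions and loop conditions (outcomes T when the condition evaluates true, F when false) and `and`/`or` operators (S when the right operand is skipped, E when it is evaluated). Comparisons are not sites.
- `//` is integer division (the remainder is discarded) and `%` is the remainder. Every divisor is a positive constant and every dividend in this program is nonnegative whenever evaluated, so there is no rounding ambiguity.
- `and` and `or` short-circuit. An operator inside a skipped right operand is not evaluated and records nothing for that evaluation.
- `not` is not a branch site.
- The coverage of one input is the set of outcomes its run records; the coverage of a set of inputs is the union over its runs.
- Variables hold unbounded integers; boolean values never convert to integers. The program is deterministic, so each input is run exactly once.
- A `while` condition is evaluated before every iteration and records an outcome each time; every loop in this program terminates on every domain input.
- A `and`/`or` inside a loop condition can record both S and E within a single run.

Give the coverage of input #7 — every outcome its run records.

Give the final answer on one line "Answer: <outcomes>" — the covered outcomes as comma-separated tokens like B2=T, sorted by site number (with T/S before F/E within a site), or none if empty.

Tracing the run of input #7 (u=4):
  B2->E, B1->F, B4->S, B3->F, B6->S, B5->F, B8->E, B7->F, B9->F
as a set, this run covers: B1=F, B2=E, B3=F, B4=S, B5=F, B6=S, B7=F, B8=E, B9=F

Answer: B1=F, B2=E, B3=F, B4=S, B5=F, B6=S, B7=F, B8=E, B9=F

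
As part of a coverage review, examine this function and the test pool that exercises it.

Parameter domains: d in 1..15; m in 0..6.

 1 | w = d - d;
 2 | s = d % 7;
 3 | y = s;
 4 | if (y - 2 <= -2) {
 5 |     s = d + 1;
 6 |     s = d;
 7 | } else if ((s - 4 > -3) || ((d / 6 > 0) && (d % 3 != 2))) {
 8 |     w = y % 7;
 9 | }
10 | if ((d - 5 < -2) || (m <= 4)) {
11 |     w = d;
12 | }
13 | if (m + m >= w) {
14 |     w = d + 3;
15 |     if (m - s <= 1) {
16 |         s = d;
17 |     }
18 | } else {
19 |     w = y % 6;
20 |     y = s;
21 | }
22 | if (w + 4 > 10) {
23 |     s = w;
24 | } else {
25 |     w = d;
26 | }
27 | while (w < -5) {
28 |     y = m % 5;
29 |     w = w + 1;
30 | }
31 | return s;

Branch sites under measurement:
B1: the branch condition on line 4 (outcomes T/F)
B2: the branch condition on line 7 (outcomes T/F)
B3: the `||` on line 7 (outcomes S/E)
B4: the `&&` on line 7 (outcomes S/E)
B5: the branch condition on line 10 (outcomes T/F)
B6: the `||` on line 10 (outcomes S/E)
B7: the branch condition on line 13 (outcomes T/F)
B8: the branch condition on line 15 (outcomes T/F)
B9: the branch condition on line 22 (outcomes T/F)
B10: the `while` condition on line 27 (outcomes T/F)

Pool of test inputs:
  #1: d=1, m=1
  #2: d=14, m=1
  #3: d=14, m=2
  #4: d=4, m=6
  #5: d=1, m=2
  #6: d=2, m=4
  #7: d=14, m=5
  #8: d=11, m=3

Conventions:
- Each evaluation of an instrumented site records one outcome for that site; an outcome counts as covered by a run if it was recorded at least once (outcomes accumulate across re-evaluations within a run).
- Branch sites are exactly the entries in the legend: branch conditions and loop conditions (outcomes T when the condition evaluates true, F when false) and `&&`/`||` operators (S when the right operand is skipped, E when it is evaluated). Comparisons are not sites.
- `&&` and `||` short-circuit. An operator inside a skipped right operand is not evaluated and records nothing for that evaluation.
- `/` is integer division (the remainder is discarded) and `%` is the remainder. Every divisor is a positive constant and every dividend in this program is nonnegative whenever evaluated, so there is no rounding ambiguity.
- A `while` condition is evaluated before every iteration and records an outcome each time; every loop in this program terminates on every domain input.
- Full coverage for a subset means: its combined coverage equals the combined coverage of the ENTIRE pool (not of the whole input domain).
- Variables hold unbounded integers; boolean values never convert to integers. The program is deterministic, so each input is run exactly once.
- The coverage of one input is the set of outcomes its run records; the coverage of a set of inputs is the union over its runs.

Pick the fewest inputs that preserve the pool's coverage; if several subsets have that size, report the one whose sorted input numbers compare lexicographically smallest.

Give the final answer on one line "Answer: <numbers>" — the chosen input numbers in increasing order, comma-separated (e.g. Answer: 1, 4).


input #1 (d=1, m=1): covers B1=F, B2=F, B3=E, B4=S, B5=T, B6=S, B7=T, B8=T, B9=F, B10=F
input #2 (d=14, m=1): covers B1=T, B5=T, B6=E, B7=F, B9=F, B10=F
input #3 (d=14, m=2): covers B1=T, B5=T, B6=E, B7=F, B9=F, B10=F
input #4 (d=4, m=6): covers B1=F, B2=T, B3=S, B5=F, B6=E, B7=T, B8=F, B9=T, B10=F
input #5 (d=1, m=2): covers B1=F, B2=F, B3=E, B4=S, B5=T, B6=S, B7=T, B8=T, B9=F, B10=F
input #6 (d=2, m=4): covers B1=F, B2=T, B3=S, B5=T, B6=S, B7=T, B8=F, B9=F, B10=F
input #7 (d=14, m=5): covers B1=T, B5=F, B6=E, B7=T, B8=T, B9=T, B10=F
input #8 (d=11, m=3): covers B1=F, B2=T, B3=S, B5=T, B6=E, B7=F, B9=F, B10=F
union over all inputs: B1=T, B1=F, B2=T, B2=F, B3=S, B3=E, B4=S, B5=T, B5=F, B6=S, B6=E, B7=T, B7=F, B8=T, B8=F, B9=T, B9=F, B10=F (18 outcomes)
no size-1 subset reaches all 18 outcomes (best union: 10/18)
no size-2 subset reaches all 18 outcomes (best union: 16/18)
inputs {1, 2, 4} (size 3) cover everything; no size-3 subset with a lexicographically smaller index list covers all 18
Answer: 1, 2, 4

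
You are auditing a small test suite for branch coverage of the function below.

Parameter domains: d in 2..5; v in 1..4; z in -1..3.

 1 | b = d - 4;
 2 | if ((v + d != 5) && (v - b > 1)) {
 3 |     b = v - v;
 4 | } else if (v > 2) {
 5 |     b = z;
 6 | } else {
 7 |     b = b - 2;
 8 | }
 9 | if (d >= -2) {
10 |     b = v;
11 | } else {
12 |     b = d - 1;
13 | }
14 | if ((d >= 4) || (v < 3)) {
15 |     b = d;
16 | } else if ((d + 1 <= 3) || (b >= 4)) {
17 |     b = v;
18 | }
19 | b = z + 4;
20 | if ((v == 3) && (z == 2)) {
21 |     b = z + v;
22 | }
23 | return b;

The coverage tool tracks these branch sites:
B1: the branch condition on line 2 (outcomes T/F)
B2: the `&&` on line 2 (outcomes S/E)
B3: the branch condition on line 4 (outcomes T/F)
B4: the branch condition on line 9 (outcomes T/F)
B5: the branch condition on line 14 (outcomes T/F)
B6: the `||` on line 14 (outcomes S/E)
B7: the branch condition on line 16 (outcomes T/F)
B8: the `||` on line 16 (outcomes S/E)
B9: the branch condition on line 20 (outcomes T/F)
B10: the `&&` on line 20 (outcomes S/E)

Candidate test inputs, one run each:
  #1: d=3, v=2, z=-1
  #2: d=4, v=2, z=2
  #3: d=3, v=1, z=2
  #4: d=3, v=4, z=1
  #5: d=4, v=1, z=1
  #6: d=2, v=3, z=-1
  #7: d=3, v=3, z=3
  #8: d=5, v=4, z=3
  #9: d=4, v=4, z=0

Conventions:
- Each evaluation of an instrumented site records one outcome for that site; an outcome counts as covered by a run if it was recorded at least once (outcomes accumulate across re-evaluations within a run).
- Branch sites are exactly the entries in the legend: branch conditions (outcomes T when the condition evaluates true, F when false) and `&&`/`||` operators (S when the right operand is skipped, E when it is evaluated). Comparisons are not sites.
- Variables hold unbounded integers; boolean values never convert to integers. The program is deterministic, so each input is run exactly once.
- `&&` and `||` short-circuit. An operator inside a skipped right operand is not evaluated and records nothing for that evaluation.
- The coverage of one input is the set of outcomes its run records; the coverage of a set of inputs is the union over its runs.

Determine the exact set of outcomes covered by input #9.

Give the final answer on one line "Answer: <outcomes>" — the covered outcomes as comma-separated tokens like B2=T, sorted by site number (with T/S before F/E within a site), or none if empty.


Tracing the run of input #9 (d=4, v=4, z=0):
  B2->E, B1->T, B4->T, B6->S, B5->T, B10->S, B9->F
distinct outcomes covered: B1=T, B2=E, B4=T, B5=T, B6=S, B9=F, B10=S
Answer: B1=T, B2=E, B4=T, B5=T, B6=S, B9=F, B10=S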